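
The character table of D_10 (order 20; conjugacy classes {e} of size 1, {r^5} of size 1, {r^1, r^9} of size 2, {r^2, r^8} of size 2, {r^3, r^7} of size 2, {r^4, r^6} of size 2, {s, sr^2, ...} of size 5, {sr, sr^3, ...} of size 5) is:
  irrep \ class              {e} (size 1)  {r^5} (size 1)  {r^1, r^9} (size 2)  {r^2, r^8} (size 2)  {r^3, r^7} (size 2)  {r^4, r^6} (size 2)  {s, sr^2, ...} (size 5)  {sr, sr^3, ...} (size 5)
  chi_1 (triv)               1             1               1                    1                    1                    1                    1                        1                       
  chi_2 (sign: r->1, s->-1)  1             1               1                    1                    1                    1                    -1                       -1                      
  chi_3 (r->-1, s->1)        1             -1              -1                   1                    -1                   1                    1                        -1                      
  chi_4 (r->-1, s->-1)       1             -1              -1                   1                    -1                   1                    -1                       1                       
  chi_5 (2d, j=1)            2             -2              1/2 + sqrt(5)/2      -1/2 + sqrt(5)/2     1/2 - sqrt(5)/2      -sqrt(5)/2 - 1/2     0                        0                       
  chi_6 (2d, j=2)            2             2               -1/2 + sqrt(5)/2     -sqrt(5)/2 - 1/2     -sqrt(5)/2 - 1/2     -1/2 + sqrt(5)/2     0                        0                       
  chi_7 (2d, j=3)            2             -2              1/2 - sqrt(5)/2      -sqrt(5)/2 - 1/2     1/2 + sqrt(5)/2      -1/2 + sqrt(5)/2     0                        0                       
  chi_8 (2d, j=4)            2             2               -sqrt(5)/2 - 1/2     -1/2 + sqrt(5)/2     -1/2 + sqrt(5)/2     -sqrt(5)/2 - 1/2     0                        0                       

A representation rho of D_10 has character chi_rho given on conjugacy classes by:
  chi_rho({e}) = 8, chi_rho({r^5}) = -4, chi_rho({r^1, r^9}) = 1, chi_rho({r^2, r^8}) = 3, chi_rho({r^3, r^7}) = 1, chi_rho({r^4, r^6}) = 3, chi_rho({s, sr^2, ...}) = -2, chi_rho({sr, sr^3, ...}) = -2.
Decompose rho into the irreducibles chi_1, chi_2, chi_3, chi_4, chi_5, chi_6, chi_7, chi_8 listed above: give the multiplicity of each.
Multiplicities: chi_1: 0, chi_2: 2, chi_3: 1, chi_4: 1, chi_5: 1, chi_6: 0, chi_7: 1, chi_8: 0.

Working: Use <chi_rho, chi> = (1/|G|) sum_C |C| * chi_rho(C) * conj(chi(C)) with |G| = 20 for each irreducible chi in the table:
  <chi_rho, chi_1> = (1/20)[1*(8)*conj(1) + 1*(-4)*conj(1) + 2*(1)*conj(1) + 2*(3)*conj(1) + 2*(1)*conj(1) + 2*(3)*conj(1) + 5*(-2)*conj(1) + 5*(-2)*conj(1)]
      = (1/20)[(8) + (-4) + (2) + (6) + (2) + (6) + (-10) + (-10)] = 0/20 = 0
  <chi_rho, chi_2> = (1/20)[1*(8)*conj(1) + 1*(-4)*conj(1) + 2*(1)*conj(1) + 2*(3)*conj(1) + 2*(1)*conj(1) + 2*(3)*conj(1) + 5*(-2)*conj(-1) + 5*(-2)*conj(-1)]
      = (1/20)[(8) + (-4) + (2) + (6) + (2) + (6) + (10) + (10)] = 40/20 = 2
  <chi_rho, chi_3> = (1/20)[1*(8)*conj(1) + 1*(-4)*conj(-1) + 2*(1)*conj(-1) + 2*(3)*conj(1) + 2*(1)*conj(-1) + 2*(3)*conj(1) + 5*(-2)*conj(1) + 5*(-2)*conj(-1)]
      = (1/20)[(8) + (4) + (-2) + (6) + (-2) + (6) + (-10) + (10)] = 20/20 = 1
  <chi_rho, chi_4> = (1/20)[1*(8)*conj(1) + 1*(-4)*conj(-1) + 2*(1)*conj(-1) + 2*(3)*conj(1) + 2*(1)*conj(-1) + 2*(3)*conj(1) + 5*(-2)*conj(-1) + 5*(-2)*conj(1)]
      = (1/20)[(8) + (4) + (-2) + (6) + (-2) + (6) + (10) + (-10)] = 20/20 = 1
  <chi_rho, chi_5> = (1/20)[1*(8)*conj(2) + 1*(-4)*conj(-2) + 2*(1)*conj(1/2 + sqrt(5)/2) + 2*(3)*conj(-1/2 + sqrt(5)/2) + 2*(1)*conj(1/2 - sqrt(5)/2) + 2*(3)*conj(-sqrt(5)/2 - 1/2) + 5*(-2)*conj(0) + 5*(-2)*conj(0)]
      = (1/20)[(16) + (8) + (1 + sqrt(5)) + (-3 + 3*sqrt(5)) + (1 - sqrt(5)) + (-3*sqrt(5) - 3) + (0) + (0)] = 20/20 = 1
  <chi_rho, chi_6> = (1/20)[1*(8)*conj(2) + 1*(-4)*conj(2) + 2*(1)*conj(-1/2 + sqrt(5)/2) + 2*(3)*conj(-sqrt(5)/2 - 1/2) + 2*(1)*conj(-sqrt(5)/2 - 1/2) + 2*(3)*conj(-1/2 + sqrt(5)/2) + 5*(-2)*conj(0) + 5*(-2)*conj(0)]
      = (1/20)[(16) + (-8) + (-1 + sqrt(5)) + (-3*sqrt(5) - 3) + (-sqrt(5) - 1) + (-3 + 3*sqrt(5)) + (0) + (0)] = 0/20 = 0
  <chi_rho, chi_7> = (1/20)[1*(8)*conj(2) + 1*(-4)*conj(-2) + 2*(1)*conj(1/2 - sqrt(5)/2) + 2*(3)*conj(-sqrt(5)/2 - 1/2) + 2*(1)*conj(1/2 + sqrt(5)/2) + 2*(3)*conj(-1/2 + sqrt(5)/2) + 5*(-2)*conj(0) + 5*(-2)*conj(0)]
      = (1/20)[(16) + (8) + (1 - sqrt(5)) + (-3*sqrt(5) - 3) + (1 + sqrt(5)) + (-3 + 3*sqrt(5)) + (0) + (0)] = 20/20 = 1
  <chi_rho, chi_8> = (1/20)[1*(8)*conj(2) + 1*(-4)*conj(2) + 2*(1)*conj(-sqrt(5)/2 - 1/2) + 2*(3)*conj(-1/2 + sqrt(5)/2) + 2*(1)*conj(-1/2 + sqrt(5)/2) + 2*(3)*conj(-sqrt(5)/2 - 1/2) + 5*(-2)*conj(0) + 5*(-2)*conj(0)]
      = (1/20)[(16) + (-8) + (-sqrt(5) - 1) + (-3 + 3*sqrt(5)) + (-1 + sqrt(5)) + (-3*sqrt(5) - 3) + (0) + (0)] = 0/20 = 0
Dimension check: dim(rho) = sum (mult * dim) = 0*1 + 2*1 + 1*1 + 1*1 + 1*2 + 0*2 + 1*2 + 0*2 = 8 = chi_rho(e) = 8.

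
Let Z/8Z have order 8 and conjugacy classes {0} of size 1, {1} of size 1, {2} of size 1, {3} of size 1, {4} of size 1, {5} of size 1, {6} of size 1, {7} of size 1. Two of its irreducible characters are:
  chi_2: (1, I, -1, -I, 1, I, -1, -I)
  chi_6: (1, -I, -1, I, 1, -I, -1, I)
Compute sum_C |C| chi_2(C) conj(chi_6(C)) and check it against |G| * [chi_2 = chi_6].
Sum = 0; so <chi_2, chi_6> = 0 (distinct irreducibles are orthogonal).

Proof sketch: Compute term by term over conjugacy classes (|C| * chi_2(C) * conj(chi_6(C))):
  1*(1)*conj(1) + 1*(I)*conj(-I) + 1*(-1)*conj(-1) + 1*(-I)*conj(I) + 1*(1)*conj(1) + 1*(I)*conj(-I) + 1*(-1)*conj(-1) + 1*(-I)*conj(I)
  = (1) + (-1) + (1) + (-1) + (1) + (-1) + (1) + (-1)
  = 0.
(Exp terms are combined using exp(i*s)*conj(exp(i*t)) = exp(i*(s-t)), and sums of them are collapsed using the identity that for every m > 1 the m distinct m-th roots of unity sum to 0, e.g. 1 + exp(2*I*pi/3) + exp(-2*I*pi/3) = 0.)
Dividing by |G| = 8 gives 0/8 = 0, matching the row-orthogonality relation <chi_2, chi_6> = [chi_2 = chi_6].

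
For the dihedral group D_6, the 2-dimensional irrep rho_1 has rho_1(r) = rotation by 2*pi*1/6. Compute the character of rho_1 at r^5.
chi_{rho_1}(r^5) = 2*cos(2*pi*1*5/6) = 1

rho_1(r^5) is rotation by angle 2*pi*1*5/6, whose trace is 2*cos(2*pi*1*5/6) = 1.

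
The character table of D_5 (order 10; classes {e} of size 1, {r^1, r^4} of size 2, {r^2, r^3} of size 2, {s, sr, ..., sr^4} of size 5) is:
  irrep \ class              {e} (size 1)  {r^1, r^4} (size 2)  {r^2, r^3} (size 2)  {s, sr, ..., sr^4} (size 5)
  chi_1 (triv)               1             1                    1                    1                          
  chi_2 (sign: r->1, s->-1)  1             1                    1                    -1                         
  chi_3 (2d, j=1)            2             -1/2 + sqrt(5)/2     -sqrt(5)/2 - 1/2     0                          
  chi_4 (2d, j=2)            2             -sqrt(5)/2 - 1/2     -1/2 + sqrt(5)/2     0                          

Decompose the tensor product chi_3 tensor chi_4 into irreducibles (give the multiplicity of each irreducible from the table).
chi_3 tensor chi_4 = chi_3 + chi_4 (all other irreducibles have multiplicity 0).

Proof sketch: The character of a tensor product is the pointwise product (chi_3 * chi_4)(C) = chi_3(C) * chi_4(C):
  {e}: (2)*(2), {r^1, r^4}: (-1/2 + sqrt(5)/2)*(-sqrt(5)/2 - 1/2), {r^2, r^3}: (-sqrt(5)/2 - 1/2)*(-1/2 + sqrt(5)/2), {s, sr, ..., sr^4}: (0)*(0)
so (chi_3 * chi_4) takes values
  {e} -> 4, {r^1, r^4} -> -1, {r^2, r^3} -> -1, {s, sr, ..., sr^4} -> 0.
Now take the inner product of this character with each irreducible chi from the table, <chi_3*chi_4, chi> = (1/10) sum_C |C| (chi_3*chi_4)(C) conj(chi(C)):
  <chi_3*chi_4, chi_1> = (1/10)[1*(4)*conj(1) + 2*(-1)*conj(1) + 2*(-1)*conj(1) + 5*(0)*conj(1)]
      = (1/10)[(4) + (-2) + (-2) + (0)] = 0/10 = 0
  <chi_3*chi_4, chi_2> = (1/10)[1*(4)*conj(1) + 2*(-1)*conj(1) + 2*(-1)*conj(1) + 5*(0)*conj(-1)]
      = (1/10)[(4) + (-2) + (-2) + (0)] = 0/10 = 0
  <chi_3*chi_4, chi_3> = (1/10)[1*(4)*conj(2) + 2*(-1)*conj(-1/2 + sqrt(5)/2) + 2*(-1)*conj(-sqrt(5)/2 - 1/2) + 5*(0)*conj(0)]
      = (1/10)[(8) + (1 - sqrt(5)) + (1 + sqrt(5)) + (0)] = 10/10 = 1
  <chi_3*chi_4, chi_4> = (1/10)[1*(4)*conj(2) + 2*(-1)*conj(-sqrt(5)/2 - 1/2) + 2*(-1)*conj(-1/2 + sqrt(5)/2) + 5*(0)*conj(0)]
      = (1/10)[(8) + (1 + sqrt(5)) + (1 - sqrt(5)) + (0)] = 10/10 = 1
Hence the multiplicities are chi_3: 1, chi_4: 1. Dimension check: dim(chi_3)*dim(chi_4) = 2*2 = 4 and sum (mult * dim) = 1*2 + 1*2 = 4.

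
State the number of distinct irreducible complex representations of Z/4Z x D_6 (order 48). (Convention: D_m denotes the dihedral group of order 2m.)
24

Argument: The number of irreducible complex representations of a finite group equals its number of conjugacy classes. For a direct product, #classes(G x H) = #classes(G) * #classes(H). Z/4Z has 4 classes (abelian), D_6 has 6 classes, so 4 * 6 = 24, so Z/4Z x D_6 (order 48) has exactly 24 irreducible complex representations.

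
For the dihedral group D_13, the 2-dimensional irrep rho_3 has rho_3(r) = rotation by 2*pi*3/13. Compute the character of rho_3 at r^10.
chi_{rho_3}(r^10) = 2*cos(2*pi*3*10/13) = -2*cos(5*pi/13)

Derivation: rho_3(r^10) is rotation by angle 2*pi*3*10/13, whose trace is 2*cos(2*pi*3*10/13) = -2*cos(5*pi/13).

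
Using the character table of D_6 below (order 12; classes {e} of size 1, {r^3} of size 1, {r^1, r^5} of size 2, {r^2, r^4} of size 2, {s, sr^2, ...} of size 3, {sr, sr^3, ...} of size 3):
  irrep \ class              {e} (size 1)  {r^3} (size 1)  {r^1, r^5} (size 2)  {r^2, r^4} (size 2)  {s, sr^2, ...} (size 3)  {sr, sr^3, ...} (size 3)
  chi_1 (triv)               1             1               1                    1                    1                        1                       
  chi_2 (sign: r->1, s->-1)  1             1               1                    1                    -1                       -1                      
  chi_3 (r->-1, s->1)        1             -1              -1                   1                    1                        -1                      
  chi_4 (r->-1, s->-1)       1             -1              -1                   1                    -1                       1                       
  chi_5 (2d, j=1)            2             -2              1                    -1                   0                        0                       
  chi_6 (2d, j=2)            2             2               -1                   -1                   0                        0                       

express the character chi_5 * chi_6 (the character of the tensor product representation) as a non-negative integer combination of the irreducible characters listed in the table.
chi_5 tensor chi_6 = chi_3 + chi_4 + chi_5 (all other irreducibles have multiplicity 0).

Proof sketch: The character of a tensor product is the pointwise product (chi_5 * chi_6)(C) = chi_5(C) * chi_6(C):
  {e}: (2)*(2), {r^3}: (-2)*(2), {r^1, r^5}: (1)*(-1), {r^2, r^4}: (-1)*(-1), {s, sr^2, ...}: (0)*(0), {sr, sr^3, ...}: (0)*(0)
so (chi_5 * chi_6) takes values
  {e} -> 4, {r^3} -> -4, {r^1, r^5} -> -1, {r^2, r^4} -> 1, {s, sr^2, ...} -> 0, {sr, sr^3, ...} -> 0.
Now take the inner product of this character with each irreducible chi from the table, <chi_5*chi_6, chi> = (1/12) sum_C |C| (chi_5*chi_6)(C) conj(chi(C)):
  <chi_5*chi_6, chi_1> = (1/12)[1*(4)*conj(1) + 1*(-4)*conj(1) + 2*(-1)*conj(1) + 2*(1)*conj(1) + 3*(0)*conj(1) + 3*(0)*conj(1)]
      = (1/12)[(4) + (-4) + (-2) + (2) + (0) + (0)] = 0/12 = 0
  <chi_5*chi_6, chi_2> = (1/12)[1*(4)*conj(1) + 1*(-4)*conj(1) + 2*(-1)*conj(1) + 2*(1)*conj(1) + 3*(0)*conj(-1) + 3*(0)*conj(-1)]
      = (1/12)[(4) + (-4) + (-2) + (2) + (0) + (0)] = 0/12 = 0
  <chi_5*chi_6, chi_3> = (1/12)[1*(4)*conj(1) + 1*(-4)*conj(-1) + 2*(-1)*conj(-1) + 2*(1)*conj(1) + 3*(0)*conj(1) + 3*(0)*conj(-1)]
      = (1/12)[(4) + (4) + (2) + (2) + (0) + (0)] = 12/12 = 1
  <chi_5*chi_6, chi_4> = (1/12)[1*(4)*conj(1) + 1*(-4)*conj(-1) + 2*(-1)*conj(-1) + 2*(1)*conj(1) + 3*(0)*conj(-1) + 3*(0)*conj(1)]
      = (1/12)[(4) + (4) + (2) + (2) + (0) + (0)] = 12/12 = 1
  <chi_5*chi_6, chi_5> = (1/12)[1*(4)*conj(2) + 1*(-4)*conj(-2) + 2*(-1)*conj(1) + 2*(1)*conj(-1) + 3*(0)*conj(0) + 3*(0)*conj(0)]
      = (1/12)[(8) + (8) + (-2) + (-2) + (0) + (0)] = 12/12 = 1
  <chi_5*chi_6, chi_6> = (1/12)[1*(4)*conj(2) + 1*(-4)*conj(2) + 2*(-1)*conj(-1) + 2*(1)*conj(-1) + 3*(0)*conj(0) + 3*(0)*conj(0)]
      = (1/12)[(8) + (-8) + (2) + (-2) + (0) + (0)] = 0/12 = 0
Hence the multiplicities are chi_3: 1, chi_4: 1, chi_5: 1. Dimension check: dim(chi_5)*dim(chi_6) = 2*2 = 4 and sum (mult * dim) = 1*1 + 1*1 + 1*2 = 4.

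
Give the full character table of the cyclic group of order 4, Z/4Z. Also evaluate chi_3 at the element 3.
Character table of Z/4Z (irreps indexed chi_0,...,chi_3 with chi_k(m) = zeta_4^(k*m), zeta_4 = exp(2*pi*i/4)):
  irrep \ class  {0} (size 1)  {1} (size 1)  {2} (size 1)  {3} (size 1)
  chi_0          1             1             1             1           
  chi_1          1             I             -1            -I          
  chi_2          1             -1            1             -1          
  chi_3          1             -I            -1            I           

Spot check: chi_3(3) = zeta_4^(3*3) = zeta_4^9 = I.

Solution. Z/4Z is abelian, so all 4 irreducible complex representations are 1-dimensional. They are given by chi_k(m) = zeta_4^(k*m) for k = 0,...,3. Row orthogonality: sum_m chi_k(m) conj(chi_l(m)) = 4 * [k = l].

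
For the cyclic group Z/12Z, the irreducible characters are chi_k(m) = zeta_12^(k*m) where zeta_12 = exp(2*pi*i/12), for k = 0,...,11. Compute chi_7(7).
chi_7(7) = zeta_12^49 = exp(I*pi/6)

Reasoning: chi_7(7) = zeta_12^(7*7) = zeta_12^49. Since zeta_12^12 = 1, this equals zeta_12^1 = exp(2*pi*i*1/12) = exp(I*pi/6).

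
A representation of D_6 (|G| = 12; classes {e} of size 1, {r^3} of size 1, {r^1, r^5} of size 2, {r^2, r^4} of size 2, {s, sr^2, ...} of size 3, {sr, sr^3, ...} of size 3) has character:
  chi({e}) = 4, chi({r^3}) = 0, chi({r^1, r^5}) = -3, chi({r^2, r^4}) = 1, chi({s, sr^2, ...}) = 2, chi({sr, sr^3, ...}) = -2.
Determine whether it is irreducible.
Not irreducible (reducible): <chi, chi> = 5 > 1.

Argument: <chi, chi> = (1/|G|) sum_C |C| * |chi(C)|^2 = (1/12)[1*|4|^2 + 1*|0|^2 + 2*|-3|^2 + 2*|1|^2 + 3*|2|^2 + 3*|-2|^2]
  = (1/12)[(16) + (0) + (18) + (2) + (12) + (12)] = 60/12 = 5.
A character is irreducible iff <chi, chi> = 1, so this representation is reducible.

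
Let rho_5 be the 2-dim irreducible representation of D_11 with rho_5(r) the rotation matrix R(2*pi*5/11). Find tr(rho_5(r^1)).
chi_{rho_5}(r^1) = 2*cos(2*pi*5*1/11) = -2*cos(pi/11)

Explanation: rho_5(r^1) is rotation by angle 2*pi*5*1/11, whose trace is 2*cos(2*pi*5*1/11) = -2*cos(pi/11).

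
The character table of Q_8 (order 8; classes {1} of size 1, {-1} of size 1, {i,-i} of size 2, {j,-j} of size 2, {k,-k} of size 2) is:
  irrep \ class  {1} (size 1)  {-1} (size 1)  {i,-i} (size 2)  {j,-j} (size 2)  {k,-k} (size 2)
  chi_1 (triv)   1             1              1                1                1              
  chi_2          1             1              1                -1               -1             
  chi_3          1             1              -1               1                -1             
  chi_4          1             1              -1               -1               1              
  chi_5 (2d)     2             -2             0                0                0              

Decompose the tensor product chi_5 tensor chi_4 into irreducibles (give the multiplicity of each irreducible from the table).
chi_5 tensor chi_4 = chi_5 (all other irreducibles have multiplicity 0).

Reasoning: The character of a tensor product is the pointwise product (chi_5 * chi_4)(C) = chi_5(C) * chi_4(C):
  {1}: (2)*(1), {-1}: (-2)*(1), {i,-i}: (0)*(-1), {j,-j}: (0)*(-1), {k,-k}: (0)*(1)
so (chi_5 * chi_4) takes values
  {1} -> 2, {-1} -> -2, {i,-i} -> 0, {j,-j} -> 0, {k,-k} -> 0.
Now take the inner product of this character with each irreducible chi from the table, <chi_5*chi_4, chi> = (1/8) sum_C |C| (chi_5*chi_4)(C) conj(chi(C)):
  <chi_5*chi_4, chi_1> = (1/8)[1*(2)*conj(1) + 1*(-2)*conj(1) + 2*(0)*conj(1) + 2*(0)*conj(1) + 2*(0)*conj(1)]
      = (1/8)[(2) + (-2) + (0) + (0) + (0)] = 0/8 = 0
  <chi_5*chi_4, chi_2> = (1/8)[1*(2)*conj(1) + 1*(-2)*conj(1) + 2*(0)*conj(1) + 2*(0)*conj(-1) + 2*(0)*conj(-1)]
      = (1/8)[(2) + (-2) + (0) + (0) + (0)] = 0/8 = 0
  <chi_5*chi_4, chi_3> = (1/8)[1*(2)*conj(1) + 1*(-2)*conj(1) + 2*(0)*conj(-1) + 2*(0)*conj(1) + 2*(0)*conj(-1)]
      = (1/8)[(2) + (-2) + (0) + (0) + (0)] = 0/8 = 0
  <chi_5*chi_4, chi_4> = (1/8)[1*(2)*conj(1) + 1*(-2)*conj(1) + 2*(0)*conj(-1) + 2*(0)*conj(-1) + 2*(0)*conj(1)]
      = (1/8)[(2) + (-2) + (0) + (0) + (0)] = 0/8 = 0
  <chi_5*chi_4, chi_5> = (1/8)[1*(2)*conj(2) + 1*(-2)*conj(-2) + 2*(0)*conj(0) + 2*(0)*conj(0) + 2*(0)*conj(0)]
      = (1/8)[(4) + (4) + (0) + (0) + (0)] = 8/8 = 1
Hence the multiplicities are chi_5: 1. Dimension check: dim(chi_5)*dim(chi_4) = 2*1 = 2 and sum (mult * dim) = 1*2 = 2.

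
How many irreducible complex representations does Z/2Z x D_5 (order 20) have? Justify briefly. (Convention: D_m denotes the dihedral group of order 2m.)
8

Justification: The number of irreducible complex representations of a finite group equals its number of conjugacy classes. For a direct product, #classes(G x H) = #classes(G) * #classes(H). Z/2Z has 2 classes (abelian), D_5 has 4 classes, so 2 * 4 = 8, so Z/2Z x D_5 (order 20) has exactly 8 irreducible complex representations.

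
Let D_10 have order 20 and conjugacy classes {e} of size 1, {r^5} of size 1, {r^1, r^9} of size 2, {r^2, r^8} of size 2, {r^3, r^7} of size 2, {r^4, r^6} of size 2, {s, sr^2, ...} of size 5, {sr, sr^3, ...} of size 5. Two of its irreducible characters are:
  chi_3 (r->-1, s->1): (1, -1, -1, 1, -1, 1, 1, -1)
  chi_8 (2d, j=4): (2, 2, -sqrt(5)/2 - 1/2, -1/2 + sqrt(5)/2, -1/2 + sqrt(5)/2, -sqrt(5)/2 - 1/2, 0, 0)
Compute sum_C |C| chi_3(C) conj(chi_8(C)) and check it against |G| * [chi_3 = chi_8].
Sum = 0; so <chi_3, chi_8> = 0 (distinct irreducibles are orthogonal).

Argument: Compute term by term over conjugacy classes (|C| * chi_3(C) * conj(chi_8(C))):
  1*(1)*conj(2) + 1*(-1)*conj(2) + 2*(-1)*conj(-sqrt(5)/2 - 1/2) + 2*(1)*conj(-1/2 + sqrt(5)/2) + 2*(-1)*conj(-1/2 + sqrt(5)/2) + 2*(1)*conj(-sqrt(5)/2 - 1/2) + 5*(1)*conj(0) + 5*(-1)*conj(0)
  = (2) + (-2) + (1 + sqrt(5)) + (-1 + sqrt(5)) + (1 - sqrt(5)) + (-sqrt(5) - 1) + (0) + (0)
  = 0.
Dividing by |G| = 20 gives 0/20 = 0, matching the row-orthogonality relation <chi_3, chi_8> = [chi_3 = chi_8].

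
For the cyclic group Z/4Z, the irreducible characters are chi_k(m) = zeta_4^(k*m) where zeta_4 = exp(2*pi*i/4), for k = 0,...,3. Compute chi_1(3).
chi_1(3) = zeta_4^3 = -I

chi_1(3) = zeta_4^(1*3) = zeta_4^3. Since zeta_4^4 = 1, this equals zeta_4^3 = exp(2*pi*i*3/4) = -I.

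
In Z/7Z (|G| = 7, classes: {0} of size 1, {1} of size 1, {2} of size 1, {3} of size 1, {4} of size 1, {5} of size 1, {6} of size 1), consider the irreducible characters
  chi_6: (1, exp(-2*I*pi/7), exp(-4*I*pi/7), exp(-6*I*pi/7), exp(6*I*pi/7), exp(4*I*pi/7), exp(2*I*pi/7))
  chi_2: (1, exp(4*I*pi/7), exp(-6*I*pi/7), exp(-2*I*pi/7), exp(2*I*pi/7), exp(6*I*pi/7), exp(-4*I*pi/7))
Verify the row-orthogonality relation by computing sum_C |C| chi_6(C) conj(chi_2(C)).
Sum = 0; so <chi_6, chi_2> = 0 (distinct irreducibles are orthogonal).

Why: Compute term by term over conjugacy classes (|C| * chi_6(C) * conj(chi_2(C))):
  1*(1)*conj(1) + 1*(exp(-2*I*pi/7))*conj(exp(4*I*pi/7)) + 1*(exp(-4*I*pi/7))*conj(exp(-6*I*pi/7)) + 1*(exp(-6*I*pi/7))*conj(exp(-2*I*pi/7)) + 1*(exp(6*I*pi/7))*conj(exp(2*I*pi/7)) + 1*(exp(4*I*pi/7))*conj(exp(6*I*pi/7)) + 1*(exp(2*I*pi/7))*conj(exp(-4*I*pi/7))
  = (1) + (exp(-6*I*pi/7)) + (exp(2*I*pi/7)) + (exp(-4*I*pi/7)) + (exp(4*I*pi/7)) + (exp(-2*I*pi/7)) + (exp(6*I*pi/7))
  = 0.
(Exp terms are combined using exp(i*s)*conj(exp(i*t)) = exp(i*(s-t)), and sums of them are collapsed using the identity that for every m > 1 the m distinct m-th roots of unity sum to 0, e.g. 1 + exp(2*I*pi/3) + exp(-2*I*pi/3) = 0.)
Dividing by |G| = 7 gives 0/7 = 0, matching the row-orthogonality relation <chi_6, chi_2> = [chi_6 = chi_2].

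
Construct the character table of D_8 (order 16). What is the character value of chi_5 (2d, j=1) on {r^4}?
Conjugacy classes: {e} of size 1, {r^4} of size 1, {r^1, r^7} of size 2, {r^2, r^6} of size 2, {r^3, r^5} of size 2, {s, sr^2, ...} of size 4, {sr, sr^3, ...} of size 4.
Character table:
  irrep \ class              {e} (size 1)  {r^4} (size 1)  {r^1, r^7} (size 2)  {r^2, r^6} (size 2)  {r^3, r^5} (size 2)  {s, sr^2, ...} (size 4)  {sr, sr^3, ...} (size 4)
  chi_1 (triv)               1             1               1                    1                    1                    1                        1                       
  chi_2 (sign: r->1, s->-1)  1             1               1                    1                    1                    -1                       -1                      
  chi_3 (r->-1, s->1)        1             1               -1                   1                    -1                   1                        -1                      
  chi_4 (r->-1, s->-1)       1             1               -1                   1                    -1                   -1                       1                       
  chi_5 (2d, j=1)            2             -2              sqrt(2)              0                    -sqrt(2)             0                        0                       
  chi_6 (2d, j=2)            2             2               0                    -2                   0                    0                        0                       
  chi_7 (2d, j=3)            2             -2              -sqrt(2)             0                    sqrt(2)              0                        0                       

Spot check: chi_5 (2d, j=1) on {r^4} = -2.

Derivation: D_8 has order 2*8 = 16 with 7 conjugacy classes, hence 7 irreducibles. Sum of squared dims 1 + 1 + 1 + 1 + 4 + 4 + 4 = 16 = |G|. Linear characters come from the abelianisation; the 2-dimensional irreps have character r^k -> 2*cos(2*pi*j*k/8), reflections -> 0.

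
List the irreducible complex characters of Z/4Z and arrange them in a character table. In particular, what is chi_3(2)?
Character table of Z/4Z (irreps indexed chi_0,...,chi_3 with chi_k(m) = zeta_4^(k*m), zeta_4 = exp(2*pi*i/4)):
  irrep \ class  {0} (size 1)  {1} (size 1)  {2} (size 1)  {3} (size 1)
  chi_0          1             1             1             1           
  chi_1          1             I             -1            -I          
  chi_2          1             -1            1             -1          
  chi_3          1             -I            -1            I           

Spot check: chi_3(2) = zeta_4^(3*2) = zeta_4^6 = -1.

Proof sketch: Z/4Z is abelian, so all 4 irreducible complex representations are 1-dimensional. They are given by chi_k(m) = zeta_4^(k*m) for k = 0,...,3. Row orthogonality: sum_m chi_k(m) conj(chi_l(m)) = 4 * [k = l].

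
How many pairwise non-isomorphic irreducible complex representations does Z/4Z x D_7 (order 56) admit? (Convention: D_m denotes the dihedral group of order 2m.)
20

Reasoning: The number of irreducible complex representations of a finite group equals its number of conjugacy classes. For a direct product, #classes(G x H) = #classes(G) * #classes(H). Z/4Z has 4 classes (abelian), D_7 has 5 classes, so 4 * 5 = 20, so Z/4Z x D_7 (order 56) has exactly 20 irreducible complex representations.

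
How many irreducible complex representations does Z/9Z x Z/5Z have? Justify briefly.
45

Explanation: The number of irreducible complex representations of a finite group equals its number of conjugacy classes. Z/9Z x Z/5Z is abelian of order 45, so every element is its own conjugacy class: 45 classes, so Z/9Z x Z/5Z (order 45) has exactly 45 irreducible complex representations.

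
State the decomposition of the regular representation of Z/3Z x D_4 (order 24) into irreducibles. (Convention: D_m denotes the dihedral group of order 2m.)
Each irreducible V_i of dimension d_i appears with multiplicity d_i, i.e. rho_reg = (direct sum over all irreducibles V_i) d_i V_i. The irreducible dimensions for Z/3Z x D_4 are 1, 1, 1, 1, 1, 1, 1, 1, 1, 1, 1, 1, 2, 2, 2: 12 irreducibles of dimension 1, each with multiplicity 1; 3 irreducibles of dimension 2, each with multiplicity 2. Total dimension 12*1*1 + 3*2*2 = 24 = |G|.

General theorem: in the regular representation of a finite group G, each irreducible appears with multiplicity equal to its dimension. Check: dim(rho_reg) = sum d_i^2 = 1 + 1 + 1 + 1 + 1 + 1 + 1 + 1 + 1 + 1 + 1 + 1 + 4 + 4 + 4 = 24 = |G|.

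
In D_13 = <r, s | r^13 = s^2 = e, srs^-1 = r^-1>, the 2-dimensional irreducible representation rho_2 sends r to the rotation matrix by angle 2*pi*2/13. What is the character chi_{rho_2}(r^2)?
chi_{rho_2}(r^2) = 2*cos(2*pi*2*2/13) = -2*cos(5*pi/13)

rho_2(r^2) is rotation by angle 2*pi*2*2/13, whose trace is 2*cos(2*pi*2*2/13) = -2*cos(5*pi/13).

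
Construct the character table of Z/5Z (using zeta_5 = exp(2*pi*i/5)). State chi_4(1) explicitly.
Character table of Z/5Z (irreps indexed chi_0,...,chi_4 with chi_k(m) = zeta_5^(k*m), zeta_5 = exp(2*pi*i/5)):
  irrep \ class  {0} (size 1)  {1} (size 1)    {2} (size 1)    {3} (size 1)    {4} (size 1)  
  chi_0          1             1               1               1               1             
  chi_1          1             exp(2*I*pi/5)   exp(4*I*pi/5)   exp(-4*I*pi/5)  exp(-2*I*pi/5)
  chi_2          1             exp(4*I*pi/5)   exp(-2*I*pi/5)  exp(2*I*pi/5)   exp(-4*I*pi/5)
  chi_3          1             exp(-4*I*pi/5)  exp(2*I*pi/5)   exp(-2*I*pi/5)  exp(4*I*pi/5) 
  chi_4          1             exp(-2*I*pi/5)  exp(-4*I*pi/5)  exp(4*I*pi/5)   exp(2*I*pi/5) 

Spot check: chi_4(1) = zeta_5^(4*1) = zeta_5^4 = exp(-2*I*pi/5).

Argument: Z/5Z is abelian, so all 5 irreducible complex representations are 1-dimensional. They are given by chi_k(m) = zeta_5^(k*m) for k = 0,...,4. Row orthogonality: sum_m chi_k(m) conj(chi_l(m)) = 5 * [k = l].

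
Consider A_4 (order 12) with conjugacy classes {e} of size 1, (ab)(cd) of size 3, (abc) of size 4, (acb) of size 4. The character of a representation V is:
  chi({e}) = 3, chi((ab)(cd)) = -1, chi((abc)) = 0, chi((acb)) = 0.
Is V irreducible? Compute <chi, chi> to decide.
Irreducible: <chi, chi> = 1.

Working: <chi, chi> = (1/|G|) sum_C |C| * |chi(C)|^2 = (1/12)[1*|3|^2 + 3*|-1|^2 + 4*|0|^2 + 4*|0|^2]
  = (1/12)[(9) + (3) + (0) + (0)] = 12/12 = 1.
(Exp terms are combined using exp(i*s)*conj(exp(i*t)) = exp(i*(s-t)), and sums of them are collapsed using the identity that for every m > 1 the m distinct m-th roots of unity sum to 0, e.g. 1 + exp(2*I*pi/3) + exp(-2*I*pi/3) = 0.)
A character is irreducible iff <chi, chi> = 1, so this representation is irreducible.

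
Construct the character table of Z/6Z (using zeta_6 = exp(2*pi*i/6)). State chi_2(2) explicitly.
Character table of Z/6Z (irreps indexed chi_0,...,chi_5 with chi_k(m) = zeta_6^(k*m), zeta_6 = exp(2*pi*i/6)):
  irrep \ class  {0} (size 1)  {1} (size 1)    {2} (size 1)    {3} (size 1)  {4} (size 1)    {5} (size 1)  
  chi_0          1             1               1               1             1               1             
  chi_1          1             exp(I*pi/3)     exp(2*I*pi/3)   -1            exp(-2*I*pi/3)  exp(-I*pi/3)  
  chi_2          1             exp(2*I*pi/3)   exp(-2*I*pi/3)  1             exp(2*I*pi/3)   exp(-2*I*pi/3)
  chi_3          1             -1              1               -1            1               -1            
  chi_4          1             exp(-2*I*pi/3)  exp(2*I*pi/3)   1             exp(-2*I*pi/3)  exp(2*I*pi/3) 
  chi_5          1             exp(-I*pi/3)    exp(-2*I*pi/3)  -1            exp(2*I*pi/3)   exp(I*pi/3)   

Spot check: chi_2(2) = zeta_6^(2*2) = zeta_6^4 = exp(-2*I*pi/3).

Why: Z/6Z is abelian, so all 6 irreducible complex representations are 1-dimensional. They are given by chi_k(m) = zeta_6^(k*m) for k = 0,...,5. Row orthogonality: sum_m chi_k(m) conj(chi_l(m)) = 6 * [k = l].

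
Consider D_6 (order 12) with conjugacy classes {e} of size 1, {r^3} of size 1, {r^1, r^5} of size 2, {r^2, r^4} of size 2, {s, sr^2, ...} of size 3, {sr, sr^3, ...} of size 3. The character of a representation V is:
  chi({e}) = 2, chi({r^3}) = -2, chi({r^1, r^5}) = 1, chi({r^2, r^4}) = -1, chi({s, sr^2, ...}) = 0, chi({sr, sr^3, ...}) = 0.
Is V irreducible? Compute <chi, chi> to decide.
Irreducible: <chi, chi> = 1.

Derivation: <chi, chi> = (1/|G|) sum_C |C| * |chi(C)|^2 = (1/12)[1*|2|^2 + 1*|-2|^2 + 2*|1|^2 + 2*|-1|^2 + 3*|0|^2 + 3*|0|^2]
  = (1/12)[(4) + (4) + (2) + (2) + (0) + (0)] = 12/12 = 1.
A character is irreducible iff <chi, chi> = 1, so this representation is irreducible.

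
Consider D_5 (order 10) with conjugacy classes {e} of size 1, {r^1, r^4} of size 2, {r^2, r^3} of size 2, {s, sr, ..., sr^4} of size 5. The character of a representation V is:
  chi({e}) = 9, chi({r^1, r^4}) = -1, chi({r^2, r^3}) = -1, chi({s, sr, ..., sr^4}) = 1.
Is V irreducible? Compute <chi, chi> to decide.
Not irreducible (reducible): <chi, chi> = 9 > 1.

Solution. <chi, chi> = (1/|G|) sum_C |C| * |chi(C)|^2 = (1/10)[1*|9|^2 + 2*|-1|^2 + 2*|-1|^2 + 5*|1|^2]
  = (1/10)[(81) + (2) + (2) + (5)] = 90/10 = 9.
A character is irreducible iff <chi, chi> = 1, so this representation is reducible.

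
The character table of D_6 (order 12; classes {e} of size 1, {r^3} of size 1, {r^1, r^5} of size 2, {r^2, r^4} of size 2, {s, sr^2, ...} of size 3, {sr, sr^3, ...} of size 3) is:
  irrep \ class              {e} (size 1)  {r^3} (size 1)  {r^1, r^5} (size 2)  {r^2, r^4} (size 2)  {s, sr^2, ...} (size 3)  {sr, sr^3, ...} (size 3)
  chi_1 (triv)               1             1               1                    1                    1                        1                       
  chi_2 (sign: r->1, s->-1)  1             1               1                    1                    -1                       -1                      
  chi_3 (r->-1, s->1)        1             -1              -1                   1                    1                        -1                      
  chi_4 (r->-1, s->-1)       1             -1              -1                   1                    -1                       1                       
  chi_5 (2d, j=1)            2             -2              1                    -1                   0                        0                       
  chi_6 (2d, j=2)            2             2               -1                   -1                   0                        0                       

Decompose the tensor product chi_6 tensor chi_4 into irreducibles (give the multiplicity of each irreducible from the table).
chi_6 tensor chi_4 = chi_5 (all other irreducibles have multiplicity 0).

Reasoning: The character of a tensor product is the pointwise product (chi_6 * chi_4)(C) = chi_6(C) * chi_4(C):
  {e}: (2)*(1), {r^3}: (2)*(-1), {r^1, r^5}: (-1)*(-1), {r^2, r^4}: (-1)*(1), {s, sr^2, ...}: (0)*(-1), {sr, sr^3, ...}: (0)*(1)
so (chi_6 * chi_4) takes values
  {e} -> 2, {r^3} -> -2, {r^1, r^5} -> 1, {r^2, r^4} -> -1, {s, sr^2, ...} -> 0, {sr, sr^3, ...} -> 0.
Now take the inner product of this character with each irreducible chi from the table, <chi_6*chi_4, chi> = (1/12) sum_C |C| (chi_6*chi_4)(C) conj(chi(C)):
  <chi_6*chi_4, chi_1> = (1/12)[1*(2)*conj(1) + 1*(-2)*conj(1) + 2*(1)*conj(1) + 2*(-1)*conj(1) + 3*(0)*conj(1) + 3*(0)*conj(1)]
      = (1/12)[(2) + (-2) + (2) + (-2) + (0) + (0)] = 0/12 = 0
  <chi_6*chi_4, chi_2> = (1/12)[1*(2)*conj(1) + 1*(-2)*conj(1) + 2*(1)*conj(1) + 2*(-1)*conj(1) + 3*(0)*conj(-1) + 3*(0)*conj(-1)]
      = (1/12)[(2) + (-2) + (2) + (-2) + (0) + (0)] = 0/12 = 0
  <chi_6*chi_4, chi_3> = (1/12)[1*(2)*conj(1) + 1*(-2)*conj(-1) + 2*(1)*conj(-1) + 2*(-1)*conj(1) + 3*(0)*conj(1) + 3*(0)*conj(-1)]
      = (1/12)[(2) + (2) + (-2) + (-2) + (0) + (0)] = 0/12 = 0
  <chi_6*chi_4, chi_4> = (1/12)[1*(2)*conj(1) + 1*(-2)*conj(-1) + 2*(1)*conj(-1) + 2*(-1)*conj(1) + 3*(0)*conj(-1) + 3*(0)*conj(1)]
      = (1/12)[(2) + (2) + (-2) + (-2) + (0) + (0)] = 0/12 = 0
  <chi_6*chi_4, chi_5> = (1/12)[1*(2)*conj(2) + 1*(-2)*conj(-2) + 2*(1)*conj(1) + 2*(-1)*conj(-1) + 3*(0)*conj(0) + 3*(0)*conj(0)]
      = (1/12)[(4) + (4) + (2) + (2) + (0) + (0)] = 12/12 = 1
  <chi_6*chi_4, chi_6> = (1/12)[1*(2)*conj(2) + 1*(-2)*conj(2) + 2*(1)*conj(-1) + 2*(-1)*conj(-1) + 3*(0)*conj(0) + 3*(0)*conj(0)]
      = (1/12)[(4) + (-4) + (-2) + (2) + (0) + (0)] = 0/12 = 0
Hence the multiplicities are chi_5: 1. Dimension check: dim(chi_6)*dim(chi_4) = 2*1 = 2 and sum (mult * dim) = 1*2 = 2.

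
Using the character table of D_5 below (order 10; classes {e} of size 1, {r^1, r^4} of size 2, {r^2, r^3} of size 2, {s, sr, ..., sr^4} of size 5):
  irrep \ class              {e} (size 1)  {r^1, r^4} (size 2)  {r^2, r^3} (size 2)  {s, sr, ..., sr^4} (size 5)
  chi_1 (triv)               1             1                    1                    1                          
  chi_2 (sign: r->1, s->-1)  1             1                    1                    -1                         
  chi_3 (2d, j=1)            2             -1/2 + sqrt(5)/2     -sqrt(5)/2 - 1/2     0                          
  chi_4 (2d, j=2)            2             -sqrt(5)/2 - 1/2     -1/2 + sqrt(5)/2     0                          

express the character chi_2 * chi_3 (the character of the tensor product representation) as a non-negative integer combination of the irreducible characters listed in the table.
chi_2 tensor chi_3 = chi_3 (all other irreducibles have multiplicity 0).

Argument: The character of a tensor product is the pointwise product (chi_2 * chi_3)(C) = chi_2(C) * chi_3(C):
  {e}: (1)*(2), {r^1, r^4}: (1)*(-1/2 + sqrt(5)/2), {r^2, r^3}: (1)*(-sqrt(5)/2 - 1/2), {s, sr, ..., sr^4}: (-1)*(0)
so (chi_2 * chi_3) takes values
  {e} -> 2, {r^1, r^4} -> -1/2 + sqrt(5)/2, {r^2, r^3} -> -sqrt(5)/2 - 1/2, {s, sr, ..., sr^4} -> 0.
Now take the inner product of this character with each irreducible chi from the table, <chi_2*chi_3, chi> = (1/10) sum_C |C| (chi_2*chi_3)(C) conj(chi(C)):
  <chi_2*chi_3, chi_1> = (1/10)[1*(2)*conj(1) + 2*(-1/2 + sqrt(5)/2)*conj(1) + 2*(-sqrt(5)/2 - 1/2)*conj(1) + 5*(0)*conj(1)]
      = (1/10)[(2) + (-1 + sqrt(5)) + (-sqrt(5) - 1) + (0)] = 0/10 = 0
  <chi_2*chi_3, chi_2> = (1/10)[1*(2)*conj(1) + 2*(-1/2 + sqrt(5)/2)*conj(1) + 2*(-sqrt(5)/2 - 1/2)*conj(1) + 5*(0)*conj(-1)]
      = (1/10)[(2) + (-1 + sqrt(5)) + (-sqrt(5) - 1) + (0)] = 0/10 = 0
  <chi_2*chi_3, chi_3> = (1/10)[1*(2)*conj(2) + 2*(-1/2 + sqrt(5)/2)*conj(-1/2 + sqrt(5)/2) + 2*(-sqrt(5)/2 - 1/2)*conj(-sqrt(5)/2 - 1/2) + 5*(0)*conj(0)]
      = (1/10)[(4) + (3 - sqrt(5)) + (sqrt(5) + 3) + (0)] = 10/10 = 1
  <chi_2*chi_3, chi_4> = (1/10)[1*(2)*conj(2) + 2*(-1/2 + sqrt(5)/2)*conj(-sqrt(5)/2 - 1/2) + 2*(-sqrt(5)/2 - 1/2)*conj(-1/2 + sqrt(5)/2) + 5*(0)*conj(0)]
      = (1/10)[(4) + (-2) + (-2) + (0)] = 0/10 = 0
Hence the multiplicities are chi_3: 1. Dimension check: dim(chi_2)*dim(chi_3) = 1*2 = 2 and sum (mult * dim) = 1*2 = 2.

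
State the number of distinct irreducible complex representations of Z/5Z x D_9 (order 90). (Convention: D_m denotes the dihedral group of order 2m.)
30

The number of irreducible complex representations of a finite group equals its number of conjugacy classes. For a direct product, #classes(G x H) = #classes(G) * #classes(H). Z/5Z has 5 classes (abelian), D_9 has 6 classes, so 5 * 6 = 30, so Z/5Z x D_9 (order 90) has exactly 30 irreducible complex representations.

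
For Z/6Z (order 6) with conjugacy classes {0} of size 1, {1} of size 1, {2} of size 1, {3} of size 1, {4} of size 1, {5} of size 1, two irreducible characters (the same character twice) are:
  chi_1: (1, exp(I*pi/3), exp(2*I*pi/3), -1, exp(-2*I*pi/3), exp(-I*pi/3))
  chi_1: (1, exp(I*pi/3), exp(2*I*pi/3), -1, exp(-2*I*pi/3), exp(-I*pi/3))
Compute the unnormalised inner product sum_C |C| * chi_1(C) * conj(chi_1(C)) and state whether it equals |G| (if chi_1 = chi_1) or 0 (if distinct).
Sum = 6 = |G| = 6; so <chi_1, chi_1> = 1 (norm-1 confirms irreducibility).

Argument: Compute term by term over conjugacy classes (|C| * chi_1(C) * conj(chi_1(C))):
  1*(1)*conj(1) + 1*(exp(I*pi/3))*conj(exp(I*pi/3)) + 1*(exp(2*I*pi/3))*conj(exp(2*I*pi/3)) + 1*(-1)*conj(-1) + 1*(exp(-2*I*pi/3))*conj(exp(-2*I*pi/3)) + 1*(exp(-I*pi/3))*conj(exp(-I*pi/3))
  = (1) + (1) + (1) + (1) + (1) + (1)
  = 6.
(Exp terms are combined using exp(i*s)*conj(exp(i*t)) = exp(i*(s-t)), and sums of them are collapsed using the identity that for every m > 1 the m distinct m-th roots of unity sum to 0, e.g. 1 + exp(2*I*pi/3) + exp(-2*I*pi/3) = 0.)
Dividing by |G| = 6 gives 6/6 = 1, matching the row-orthogonality relation <chi_1, chi_1> = [chi_1 = chi_1].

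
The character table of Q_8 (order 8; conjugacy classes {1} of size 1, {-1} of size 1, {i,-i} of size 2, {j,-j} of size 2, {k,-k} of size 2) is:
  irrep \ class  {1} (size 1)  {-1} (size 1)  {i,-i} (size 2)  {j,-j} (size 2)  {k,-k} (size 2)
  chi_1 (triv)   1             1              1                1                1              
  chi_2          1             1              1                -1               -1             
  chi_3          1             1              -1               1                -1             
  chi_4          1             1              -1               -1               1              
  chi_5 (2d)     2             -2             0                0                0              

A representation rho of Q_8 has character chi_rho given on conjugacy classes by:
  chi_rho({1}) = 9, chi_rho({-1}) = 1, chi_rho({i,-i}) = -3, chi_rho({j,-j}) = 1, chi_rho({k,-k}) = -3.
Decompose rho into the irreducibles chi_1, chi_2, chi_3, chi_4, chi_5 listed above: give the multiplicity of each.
Multiplicities: chi_1: 0, chi_2: 1, chi_3: 3, chi_4: 1, chi_5: 2.

Why: Use <chi_rho, chi> = (1/|G|) sum_C |C| * chi_rho(C) * conj(chi(C)) with |G| = 8 for each irreducible chi in the table:
  <chi_rho, chi_1> = (1/8)[1*(9)*conj(1) + 1*(1)*conj(1) + 2*(-3)*conj(1) + 2*(1)*conj(1) + 2*(-3)*conj(1)]
      = (1/8)[(9) + (1) + (-6) + (2) + (-6)] = 0/8 = 0
  <chi_rho, chi_2> = (1/8)[1*(9)*conj(1) + 1*(1)*conj(1) + 2*(-3)*conj(1) + 2*(1)*conj(-1) + 2*(-3)*conj(-1)]
      = (1/8)[(9) + (1) + (-6) + (-2) + (6)] = 8/8 = 1
  <chi_rho, chi_3> = (1/8)[1*(9)*conj(1) + 1*(1)*conj(1) + 2*(-3)*conj(-1) + 2*(1)*conj(1) + 2*(-3)*conj(-1)]
      = (1/8)[(9) + (1) + (6) + (2) + (6)] = 24/8 = 3
  <chi_rho, chi_4> = (1/8)[1*(9)*conj(1) + 1*(1)*conj(1) + 2*(-3)*conj(-1) + 2*(1)*conj(-1) + 2*(-3)*conj(1)]
      = (1/8)[(9) + (1) + (6) + (-2) + (-6)] = 8/8 = 1
  <chi_rho, chi_5> = (1/8)[1*(9)*conj(2) + 1*(1)*conj(-2) + 2*(-3)*conj(0) + 2*(1)*conj(0) + 2*(-3)*conj(0)]
      = (1/8)[(18) + (-2) + (0) + (0) + (0)] = 16/8 = 2
Dimension check: dim(rho) = sum (mult * dim) = 0*1 + 1*1 + 3*1 + 1*1 + 2*2 = 9 = chi_rho(e) = 9.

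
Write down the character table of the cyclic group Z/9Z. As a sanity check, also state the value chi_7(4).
Character table of Z/9Z (irreps indexed chi_0,...,chi_8 with chi_k(m) = zeta_9^(k*m), zeta_9 = exp(2*pi*i/9)):
  irrep \ class  {0} (size 1)  {1} (size 1)    {2} (size 1)    {3} (size 1)    {4} (size 1)    {5} (size 1)    {6} (size 1)    {7} (size 1)    {8} (size 1)  
  chi_0          1             1               1               1               1               1               1               1               1             
  chi_1          1             exp(2*I*pi/9)   exp(4*I*pi/9)   exp(2*I*pi/3)   exp(8*I*pi/9)   exp(-8*I*pi/9)  exp(-2*I*pi/3)  exp(-4*I*pi/9)  exp(-2*I*pi/9)
  chi_2          1             exp(4*I*pi/9)   exp(8*I*pi/9)   exp(-2*I*pi/3)  exp(-2*I*pi/9)  exp(2*I*pi/9)   exp(2*I*pi/3)   exp(-8*I*pi/9)  exp(-4*I*pi/9)
  chi_3          1             exp(2*I*pi/3)   exp(-2*I*pi/3)  1               exp(2*I*pi/3)   exp(-2*I*pi/3)  1               exp(2*I*pi/3)   exp(-2*I*pi/3)
  chi_4          1             exp(8*I*pi/9)   exp(-2*I*pi/9)  exp(2*I*pi/3)   exp(-4*I*pi/9)  exp(4*I*pi/9)   exp(-2*I*pi/3)  exp(2*I*pi/9)   exp(-8*I*pi/9)
  chi_5          1             exp(-8*I*pi/9)  exp(2*I*pi/9)   exp(-2*I*pi/3)  exp(4*I*pi/9)   exp(-4*I*pi/9)  exp(2*I*pi/3)   exp(-2*I*pi/9)  exp(8*I*pi/9) 
  chi_6          1             exp(-2*I*pi/3)  exp(2*I*pi/3)   1               exp(-2*I*pi/3)  exp(2*I*pi/3)   1               exp(-2*I*pi/3)  exp(2*I*pi/3) 
  chi_7          1             exp(-4*I*pi/9)  exp(-8*I*pi/9)  exp(2*I*pi/3)   exp(2*I*pi/9)   exp(-2*I*pi/9)  exp(-2*I*pi/3)  exp(8*I*pi/9)   exp(4*I*pi/9) 
  chi_8          1             exp(-2*I*pi/9)  exp(-4*I*pi/9)  exp(-2*I*pi/3)  exp(-8*I*pi/9)  exp(8*I*pi/9)   exp(2*I*pi/3)   exp(4*I*pi/9)   exp(2*I*pi/9) 

Spot check: chi_7(4) = zeta_9^(7*4) = zeta_9^28 = exp(2*I*pi/9).

Justification: Z/9Z is abelian, so all 9 irreducible complex representations are 1-dimensional. They are given by chi_k(m) = zeta_9^(k*m) for k = 0,...,8. Row orthogonality: sum_m chi_k(m) conj(chi_l(m)) = 9 * [k = l].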